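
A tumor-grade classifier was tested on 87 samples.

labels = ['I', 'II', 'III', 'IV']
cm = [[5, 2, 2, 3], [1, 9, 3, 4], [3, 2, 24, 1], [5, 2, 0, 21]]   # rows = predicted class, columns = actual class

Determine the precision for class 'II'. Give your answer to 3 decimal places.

One-vs-rest for 'II': TP = diagonal; FP = other classes predicted 'II'; FN = 'II' predicted as other.
precision = TP/(TP+FP).
II: TP=9, FP=1+3+4=8 → 9/17 = 0.5294

0.529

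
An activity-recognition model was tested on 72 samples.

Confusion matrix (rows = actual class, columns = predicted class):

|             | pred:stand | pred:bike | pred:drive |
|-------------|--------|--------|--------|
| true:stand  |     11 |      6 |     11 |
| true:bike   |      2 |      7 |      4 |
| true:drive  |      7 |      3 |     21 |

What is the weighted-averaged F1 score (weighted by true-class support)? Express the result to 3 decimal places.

Per-class F1 score (2·TP/(2·TP+FP+FN)):
  stand: TP=11, FP=2+7=9, FN=6+11=17 → 22/48 = 0.4583
  bike: TP=7, FP=6+3=9, FN=2+4=6 → 14/29 = 0.4828
  drive: TP=21, FP=11+4=15, FN=7+3=10 → 42/67 = 0.6269
Weighted-F1 score = Σ (supportᵢ/N)·F1 scoreᵢ with N=72: (28/72)·0.4583 + (13/72)·0.4828 + (31/72)·0.6269 = 0.535

0.535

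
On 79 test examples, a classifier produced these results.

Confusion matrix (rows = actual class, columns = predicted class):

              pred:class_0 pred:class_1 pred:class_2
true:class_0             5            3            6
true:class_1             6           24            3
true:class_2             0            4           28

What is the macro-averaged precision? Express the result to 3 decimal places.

0.662

Per-class precision (TP/(TP+FP)):
  class_0: TP=5, FP=6+0=6 → 5/11 = 0.4545
  class_1: TP=24, FP=3+4=7 → 24/31 = 0.7742
  class_2: TP=28, FP=6+3=9 → 28/37 = 0.7568
Macro-precision = mean = (0.4545 + 0.7742 + 0.7568) / 3 = 0.662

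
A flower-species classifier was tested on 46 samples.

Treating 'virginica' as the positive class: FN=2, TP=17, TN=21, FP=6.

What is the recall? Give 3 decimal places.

0.895

Recall = TP/(TP+FN) = 17/(17+2) = 17/19 = 0.895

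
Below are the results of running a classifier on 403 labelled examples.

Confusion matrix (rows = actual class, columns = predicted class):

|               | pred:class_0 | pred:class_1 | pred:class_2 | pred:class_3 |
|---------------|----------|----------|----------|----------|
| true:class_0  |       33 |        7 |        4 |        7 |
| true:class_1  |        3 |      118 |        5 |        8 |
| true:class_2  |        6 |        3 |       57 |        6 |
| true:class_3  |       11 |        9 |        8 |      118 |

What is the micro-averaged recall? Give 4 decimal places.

0.8089

Micro-averaging pools counts across classes: ΣTP=326, ΣFP=77, ΣFN=77.
Micro-recall = TP/(TP+FN) on pooled counts = 0.8089 (equals overall accuracy in single-label multiclass).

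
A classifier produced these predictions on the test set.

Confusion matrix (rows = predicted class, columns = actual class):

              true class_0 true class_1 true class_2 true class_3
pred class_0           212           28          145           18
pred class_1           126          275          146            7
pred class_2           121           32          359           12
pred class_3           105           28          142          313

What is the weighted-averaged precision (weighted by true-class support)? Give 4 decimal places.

0.5828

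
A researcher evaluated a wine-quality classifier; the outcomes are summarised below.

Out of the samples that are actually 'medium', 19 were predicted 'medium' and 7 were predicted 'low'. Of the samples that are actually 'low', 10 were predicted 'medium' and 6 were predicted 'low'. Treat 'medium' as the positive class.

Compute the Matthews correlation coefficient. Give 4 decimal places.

0.1111

MCC = (TP·TN − FP·FN) / √((TP+FP)(TP+FN)(TN+FP)(TN+FN))
Numerator = 19·6 − 10·7 = 44
Denominator = √(29·26·16·13) = √156832 = 396.0202
MCC = 44 / 396.0202 = 0.1111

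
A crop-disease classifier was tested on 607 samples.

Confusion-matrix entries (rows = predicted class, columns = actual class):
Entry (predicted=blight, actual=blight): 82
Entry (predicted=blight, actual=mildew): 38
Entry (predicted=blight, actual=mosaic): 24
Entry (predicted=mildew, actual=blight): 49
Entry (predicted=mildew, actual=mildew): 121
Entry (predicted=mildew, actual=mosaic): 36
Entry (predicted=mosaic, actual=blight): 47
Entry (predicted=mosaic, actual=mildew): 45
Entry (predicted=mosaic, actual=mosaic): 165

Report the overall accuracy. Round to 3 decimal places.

Accuracy = trace / total = (82+121+165=368) / 607 = 368/607 = 0.606

0.606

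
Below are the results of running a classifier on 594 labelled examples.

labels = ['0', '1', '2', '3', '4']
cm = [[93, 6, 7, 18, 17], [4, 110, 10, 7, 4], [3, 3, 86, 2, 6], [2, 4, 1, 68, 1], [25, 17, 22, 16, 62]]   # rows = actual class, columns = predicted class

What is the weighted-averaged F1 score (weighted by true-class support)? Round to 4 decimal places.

0.6955

Per-class F1 score (2·TP/(2·TP+FP+FN)):
  0: TP=93, FP=4+3+2+25=34, FN=6+7+18+17=48 → 186/268 = 0.69403
  1: TP=110, FP=6+3+4+17=30, FN=4+10+7+4=25 → 220/275 = 0.80000
  2: TP=86, FP=7+10+1+22=40, FN=3+3+2+6=14 → 172/226 = 0.76106
  3: TP=68, FP=18+7+2+16=43, FN=2+4+1+1=8 → 136/187 = 0.72727
  4: TP=62, FP=17+4+6+1=28, FN=25+17+22+16=80 → 124/232 = 0.53448
Weighted-F1 score = Σ (supportᵢ/N)·F1 scoreᵢ with N=594: (141/594)·0.69403 + (135/594)·0.80000 + (100/594)·0.76106 + (76/594)·0.72727 + (142/594)·0.53448 = 0.6955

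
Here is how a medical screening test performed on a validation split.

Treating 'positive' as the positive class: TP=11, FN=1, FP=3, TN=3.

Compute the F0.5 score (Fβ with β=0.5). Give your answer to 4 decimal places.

0.8088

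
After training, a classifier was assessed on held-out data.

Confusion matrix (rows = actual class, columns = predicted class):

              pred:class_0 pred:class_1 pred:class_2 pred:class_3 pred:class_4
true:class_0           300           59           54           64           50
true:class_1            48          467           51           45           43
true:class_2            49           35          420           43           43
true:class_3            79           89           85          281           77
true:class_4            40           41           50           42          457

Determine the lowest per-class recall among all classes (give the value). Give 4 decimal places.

0.4599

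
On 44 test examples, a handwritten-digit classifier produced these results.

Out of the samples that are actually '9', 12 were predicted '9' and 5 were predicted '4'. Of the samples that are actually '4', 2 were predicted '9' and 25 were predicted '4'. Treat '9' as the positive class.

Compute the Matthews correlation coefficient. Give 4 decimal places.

MCC = (TP·TN − FP·FN) / √((TP+FP)(TP+FN)(TN+FP)(TN+FN))
Numerator = 12·25 − 2·5 = 290
Denominator = √(14·17·27·30) = √192780 = 439.0672
MCC = 290 / 439.0672 = 0.6605

0.6605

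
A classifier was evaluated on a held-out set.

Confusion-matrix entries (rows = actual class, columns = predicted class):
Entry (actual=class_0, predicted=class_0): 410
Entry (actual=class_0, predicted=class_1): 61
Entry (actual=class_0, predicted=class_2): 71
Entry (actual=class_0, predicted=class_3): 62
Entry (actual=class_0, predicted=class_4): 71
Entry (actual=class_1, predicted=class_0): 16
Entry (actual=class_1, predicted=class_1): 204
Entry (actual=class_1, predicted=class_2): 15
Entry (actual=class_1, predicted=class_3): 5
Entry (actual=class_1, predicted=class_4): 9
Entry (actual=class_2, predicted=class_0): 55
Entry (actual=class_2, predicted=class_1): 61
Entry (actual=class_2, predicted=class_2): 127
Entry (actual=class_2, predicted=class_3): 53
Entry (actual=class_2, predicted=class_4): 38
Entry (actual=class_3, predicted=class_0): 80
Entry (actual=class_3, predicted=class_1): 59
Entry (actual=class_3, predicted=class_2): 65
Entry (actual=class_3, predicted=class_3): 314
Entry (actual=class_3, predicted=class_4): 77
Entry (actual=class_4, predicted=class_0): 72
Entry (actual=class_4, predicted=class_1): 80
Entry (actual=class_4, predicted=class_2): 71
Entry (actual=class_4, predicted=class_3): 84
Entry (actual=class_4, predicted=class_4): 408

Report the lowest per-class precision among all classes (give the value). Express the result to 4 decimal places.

Per-class precision (TP/(TP+FP)):
  class_0: TP=410, FP=16+55+80+72=223 → 410/633 = 0.64771
  class_1: TP=204, FP=61+61+59+80=261 → 204/465 = 0.43871
  class_2: TP=127, FP=71+15+65+71=222 → 127/349 = 0.36390
  class_3: TP=314, FP=62+5+53+84=204 → 314/518 = 0.60618
  class_4: TP=408, FP=71+9+38+77=195 → 408/603 = 0.67662
Lowest is class 'class_2' with precision = 0.3639.

0.3639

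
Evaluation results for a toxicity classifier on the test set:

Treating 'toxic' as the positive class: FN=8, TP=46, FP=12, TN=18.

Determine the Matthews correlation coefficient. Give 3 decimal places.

0.468

MCC = (TP·TN − FP·FN) / √((TP+FP)(TP+FN)(TN+FP)(TN+FN))
Numerator = 46·18 − 12·8 = 732
Denominator = √(58·54·30·26) = √2442960 = 1562.9971
MCC = 732 / 1562.9971 = 0.468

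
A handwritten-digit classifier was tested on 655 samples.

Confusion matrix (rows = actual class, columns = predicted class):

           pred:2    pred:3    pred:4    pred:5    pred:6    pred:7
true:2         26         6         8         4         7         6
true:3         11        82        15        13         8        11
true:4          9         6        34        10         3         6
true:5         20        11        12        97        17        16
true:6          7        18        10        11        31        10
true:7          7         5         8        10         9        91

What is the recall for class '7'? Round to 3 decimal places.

Treat '7' as positive and all other classes as negative.
recall = TP/(TP+FN).
7: TP=91, FN=7+5+8+10+9=39 → 91/130 = 0.7000

0.700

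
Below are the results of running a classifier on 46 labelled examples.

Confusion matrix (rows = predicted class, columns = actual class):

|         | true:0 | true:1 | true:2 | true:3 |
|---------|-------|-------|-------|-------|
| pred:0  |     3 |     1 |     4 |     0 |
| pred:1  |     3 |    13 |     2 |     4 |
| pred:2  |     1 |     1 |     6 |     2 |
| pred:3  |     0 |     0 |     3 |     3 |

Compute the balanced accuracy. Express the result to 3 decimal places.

Balanced accuracy = mean of per-class recall.
  0: recall = 3/7 = 0.4286
  1: recall = 13/15 = 0.8667
  2: recall = 6/15 = 0.4000
  3: recall = 3/9 = 0.3333
Mean = (0.4286 + 0.8667 + 0.4000 + 0.3333) / 4 = 0.507

0.507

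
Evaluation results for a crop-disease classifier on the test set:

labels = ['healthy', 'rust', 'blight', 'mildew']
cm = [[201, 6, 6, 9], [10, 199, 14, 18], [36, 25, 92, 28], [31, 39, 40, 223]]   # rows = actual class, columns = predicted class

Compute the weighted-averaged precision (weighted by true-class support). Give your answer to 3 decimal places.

0.732

Per-class precision (TP/(TP+FP)):
  healthy: TP=201, FP=10+36+31=77 → 201/278 = 0.7230
  rust: TP=199, FP=6+25+39=70 → 199/269 = 0.7398
  blight: TP=92, FP=6+14+40=60 → 92/152 = 0.6053
  mildew: TP=223, FP=9+18+28=55 → 223/278 = 0.8022
Weighted-precision = Σ (supportᵢ/N)·precisionᵢ with N=977: (222/977)·0.7230 + (241/977)·0.7398 + (181/977)·0.6053 + (333/977)·0.8022 = 0.732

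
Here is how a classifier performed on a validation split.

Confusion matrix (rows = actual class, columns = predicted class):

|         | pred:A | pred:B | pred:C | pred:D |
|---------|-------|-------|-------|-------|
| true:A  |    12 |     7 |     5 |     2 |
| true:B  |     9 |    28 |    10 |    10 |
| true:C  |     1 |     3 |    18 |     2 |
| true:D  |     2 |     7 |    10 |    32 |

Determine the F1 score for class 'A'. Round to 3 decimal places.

Take TP from the diagonal, FP from the rest of the 'A' prediction marginal, FN from the rest of the 'A' actual marginal.
F1 score = 2·TP/(2·TP+FP+FN).
A: TP=12, FP=9+1+2=12, FN=7+5+2=14 → 24/50 = 0.4800

0.480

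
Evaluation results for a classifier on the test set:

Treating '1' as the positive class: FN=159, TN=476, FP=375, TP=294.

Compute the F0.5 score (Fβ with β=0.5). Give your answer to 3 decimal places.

Fβ = (1+β²)·TP / ((1+β²)·TP + β²·FN + FP), with β²=1/4
= 1.25·294 / (1.25·294 + 0.25·159 + 375) = 0.470

0.470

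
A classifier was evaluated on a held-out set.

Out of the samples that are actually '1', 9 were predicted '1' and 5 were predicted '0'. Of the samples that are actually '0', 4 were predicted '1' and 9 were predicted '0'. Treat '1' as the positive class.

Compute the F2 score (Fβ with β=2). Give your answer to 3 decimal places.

0.652

Fβ = (1+β²)·TP / ((1+β²)·TP + β²·FN + FP), with β²=4
= 5·9 / (5·9 + 4·5 + 4) = 0.652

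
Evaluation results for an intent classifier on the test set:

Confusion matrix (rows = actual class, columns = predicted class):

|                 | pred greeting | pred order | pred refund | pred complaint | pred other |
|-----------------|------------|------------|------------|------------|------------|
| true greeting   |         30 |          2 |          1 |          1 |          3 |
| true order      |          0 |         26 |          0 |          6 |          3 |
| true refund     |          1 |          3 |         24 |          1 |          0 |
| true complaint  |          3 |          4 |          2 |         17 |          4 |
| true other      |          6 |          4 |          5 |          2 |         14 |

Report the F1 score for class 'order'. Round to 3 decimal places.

0.703

Treat 'order' as positive and all other classes as negative.
F1 score = 2·TP/(2·TP+FP+FN).
order: TP=26, FP=2+3+4+4=13, FN=0+0+6+3=9 → 52/74 = 0.7027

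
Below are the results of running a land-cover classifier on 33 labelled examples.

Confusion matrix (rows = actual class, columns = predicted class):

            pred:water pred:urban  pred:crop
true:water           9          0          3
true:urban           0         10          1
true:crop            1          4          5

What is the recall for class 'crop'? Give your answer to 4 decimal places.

recall = TP/(TP+FN).
crop: TP=5, FN=1+4=5 → 5/10 = 0.50000

0.5000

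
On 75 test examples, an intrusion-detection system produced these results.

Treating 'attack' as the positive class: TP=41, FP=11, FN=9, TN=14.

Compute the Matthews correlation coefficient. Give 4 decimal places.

0.3885

MCC = (TP·TN − FP·FN) / √((TP+FP)(TP+FN)(TN+FP)(TN+FN))
Numerator = 41·14 − 11·9 = 475
Denominator = √(52·50·25·23) = √1495000 = 1222.7019
MCC = 475 / 1222.7019 = 0.3885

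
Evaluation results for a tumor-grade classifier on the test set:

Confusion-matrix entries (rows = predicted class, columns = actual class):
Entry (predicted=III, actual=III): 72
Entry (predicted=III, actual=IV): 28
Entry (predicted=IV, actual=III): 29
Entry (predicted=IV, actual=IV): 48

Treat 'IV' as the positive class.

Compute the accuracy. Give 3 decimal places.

0.678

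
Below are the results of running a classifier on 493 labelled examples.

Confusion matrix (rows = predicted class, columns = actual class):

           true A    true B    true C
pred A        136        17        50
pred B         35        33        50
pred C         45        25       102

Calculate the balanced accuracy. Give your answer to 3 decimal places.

Balanced accuracy = mean of per-class recall.
  A: recall = 136/216 = 0.6296
  B: recall = 33/75 = 0.4400
  C: recall = 102/202 = 0.5050
Mean = (0.6296 + 0.4400 + 0.5050) / 3 = 0.525

0.525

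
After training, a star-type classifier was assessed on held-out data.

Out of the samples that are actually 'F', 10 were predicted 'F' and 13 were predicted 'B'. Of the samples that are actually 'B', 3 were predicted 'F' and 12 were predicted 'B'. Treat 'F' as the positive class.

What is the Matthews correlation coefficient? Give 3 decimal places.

0.242

MCC = (TP·TN − FP·FN) / √((TP+FP)(TP+FN)(TN+FP)(TN+FN))
Numerator = 10·12 − 3·13 = 81
Denominator = √(13·23·15·25) = √112125 = 334.8507
MCC = 81 / 334.8507 = 0.242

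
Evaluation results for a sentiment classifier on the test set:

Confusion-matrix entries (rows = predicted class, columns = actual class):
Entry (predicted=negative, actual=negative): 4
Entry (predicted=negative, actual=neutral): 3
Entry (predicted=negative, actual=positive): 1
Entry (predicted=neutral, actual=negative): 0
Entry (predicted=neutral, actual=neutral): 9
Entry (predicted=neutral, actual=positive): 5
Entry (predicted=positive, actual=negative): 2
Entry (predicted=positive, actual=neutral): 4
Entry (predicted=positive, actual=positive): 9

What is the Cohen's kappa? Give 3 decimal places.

Observed agreement pₒ = trace/N = 22/37 = 0.5946
Expected agreement pₑ = Σ (rowᵢ·colᵢ)/N² = (6·8 + 16·14 + 15·15)/37² = 0.3630
κ = (pₒ − pₑ)/(1 − pₑ) = (0.5946 − 0.3630)/(1 − 0.3630) = 0.364

0.364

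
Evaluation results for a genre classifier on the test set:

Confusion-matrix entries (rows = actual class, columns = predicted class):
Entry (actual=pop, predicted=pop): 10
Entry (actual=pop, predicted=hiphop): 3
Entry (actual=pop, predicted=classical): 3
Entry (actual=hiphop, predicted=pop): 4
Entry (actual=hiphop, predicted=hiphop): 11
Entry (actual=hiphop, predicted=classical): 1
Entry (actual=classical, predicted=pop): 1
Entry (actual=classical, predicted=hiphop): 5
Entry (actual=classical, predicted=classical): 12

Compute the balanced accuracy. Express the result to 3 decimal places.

0.660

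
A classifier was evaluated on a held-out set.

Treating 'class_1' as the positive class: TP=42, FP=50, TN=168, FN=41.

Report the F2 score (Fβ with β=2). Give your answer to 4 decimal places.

0.4953

Fβ = (1+β²)·TP / ((1+β²)·TP + β²·FN + FP), with β²=4
= 5·42 / (5·42 + 4·41 + 50) = 0.4953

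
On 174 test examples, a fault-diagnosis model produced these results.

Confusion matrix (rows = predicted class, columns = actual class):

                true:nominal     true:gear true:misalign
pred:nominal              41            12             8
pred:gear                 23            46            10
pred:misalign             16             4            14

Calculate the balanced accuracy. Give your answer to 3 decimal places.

Balanced accuracy = mean of per-class recall.
  nominal: recall = 41/80 = 0.5125
  gear: recall = 46/62 = 0.7419
  misalign: recall = 14/32 = 0.4375
Mean = (0.5125 + 0.7419 + 0.4375) / 3 = 0.564

0.564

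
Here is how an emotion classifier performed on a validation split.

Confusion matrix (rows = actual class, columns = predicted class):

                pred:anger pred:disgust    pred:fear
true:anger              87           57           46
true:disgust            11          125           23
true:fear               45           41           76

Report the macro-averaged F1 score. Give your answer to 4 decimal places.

Per-class F1 score (2·TP/(2·TP+FP+FN)):
  anger: TP=87, FP=11+45=56, FN=57+46=103 → 174/333 = 0.52252
  disgust: TP=125, FP=57+41=98, FN=11+23=34 → 250/382 = 0.65445
  fear: TP=76, FP=46+23=69, FN=45+41=86 → 152/307 = 0.49511
Macro-F1 score = mean = (0.52252 + 0.65445 + 0.49511) / 3 = 0.5574

0.5574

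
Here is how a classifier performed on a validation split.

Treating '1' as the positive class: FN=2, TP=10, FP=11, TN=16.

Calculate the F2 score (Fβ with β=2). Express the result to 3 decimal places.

0.725

Fβ = (1+β²)·TP / ((1+β²)·TP + β²·FN + FP), with β²=4
= 5·10 / (5·10 + 4·2 + 11) = 0.725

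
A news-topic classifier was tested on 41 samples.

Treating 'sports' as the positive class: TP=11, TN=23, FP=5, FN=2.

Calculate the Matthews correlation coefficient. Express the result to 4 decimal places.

MCC = (TP·TN − FP·FN) / √((TP+FP)(TP+FN)(TN+FP)(TN+FN))
Numerator = 11·23 − 5·2 = 243
Denominator = √(16·13·28·25) = √145600 = 381.5757
MCC = 243 / 381.5757 = 0.6368

0.6368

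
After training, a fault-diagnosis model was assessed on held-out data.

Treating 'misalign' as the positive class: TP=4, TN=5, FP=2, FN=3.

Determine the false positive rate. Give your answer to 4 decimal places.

0.2857

FPR = FP/(FP+TN) = 2/(2+5) = 0.2857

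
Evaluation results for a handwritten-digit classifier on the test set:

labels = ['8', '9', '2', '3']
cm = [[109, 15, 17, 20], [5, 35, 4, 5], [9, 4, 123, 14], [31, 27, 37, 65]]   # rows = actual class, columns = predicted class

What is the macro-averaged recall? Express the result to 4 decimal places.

Per-class recall (TP/(TP+FN)):
  8: TP=109, FN=15+17+20=52 → 109/161 = 0.67702
  9: TP=35, FN=5+4+5=14 → 35/49 = 0.71429
  2: TP=123, FN=9+4+14=27 → 123/150 = 0.82000
  3: TP=65, FN=31+27+37=95 → 65/160 = 0.40625
Macro-recall = mean = (0.67702 + 0.71429 + 0.82000 + 0.40625) / 4 = 0.6544

0.6544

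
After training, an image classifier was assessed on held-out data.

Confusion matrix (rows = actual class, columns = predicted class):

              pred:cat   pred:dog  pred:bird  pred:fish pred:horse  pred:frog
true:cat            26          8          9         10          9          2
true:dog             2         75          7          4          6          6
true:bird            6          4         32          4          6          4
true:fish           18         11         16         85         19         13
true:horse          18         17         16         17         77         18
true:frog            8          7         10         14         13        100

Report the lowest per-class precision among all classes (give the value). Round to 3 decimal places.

0.333

Per-class precision (TP/(TP+FP)):
  cat: TP=26, FP=2+6+18+18+8=52 → 26/78 = 0.3333
  dog: TP=75, FP=8+4+11+17+7=47 → 75/122 = 0.6148
  bird: TP=32, FP=9+7+16+16+10=58 → 32/90 = 0.3556
  fish: TP=85, FP=10+4+4+17+14=49 → 85/134 = 0.6343
  horse: TP=77, FP=9+6+6+19+13=53 → 77/130 = 0.5923
  frog: TP=100, FP=2+6+4+13+18=43 → 100/143 = 0.6993
Lowest is class 'cat' with precision = 0.333.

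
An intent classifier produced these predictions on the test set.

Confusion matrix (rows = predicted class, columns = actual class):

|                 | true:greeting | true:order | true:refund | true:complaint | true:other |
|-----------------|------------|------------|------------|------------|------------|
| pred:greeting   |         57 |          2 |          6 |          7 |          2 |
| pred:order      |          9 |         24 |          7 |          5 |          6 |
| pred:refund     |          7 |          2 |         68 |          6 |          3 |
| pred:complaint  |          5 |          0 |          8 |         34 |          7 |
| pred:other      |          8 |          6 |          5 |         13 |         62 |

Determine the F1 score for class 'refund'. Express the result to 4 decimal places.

0.7556

F1 score = 2·TP/(2·TP+FP+FN).
refund: TP=68, FP=7+2+6+3=18, FN=6+7+8+5=26 → 136/180 = 0.75556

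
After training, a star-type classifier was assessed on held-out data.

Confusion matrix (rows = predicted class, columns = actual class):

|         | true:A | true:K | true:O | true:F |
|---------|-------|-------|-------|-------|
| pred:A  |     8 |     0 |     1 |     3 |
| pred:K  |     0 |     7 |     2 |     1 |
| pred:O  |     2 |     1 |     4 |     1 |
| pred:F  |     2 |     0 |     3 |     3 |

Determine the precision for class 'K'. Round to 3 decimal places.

0.700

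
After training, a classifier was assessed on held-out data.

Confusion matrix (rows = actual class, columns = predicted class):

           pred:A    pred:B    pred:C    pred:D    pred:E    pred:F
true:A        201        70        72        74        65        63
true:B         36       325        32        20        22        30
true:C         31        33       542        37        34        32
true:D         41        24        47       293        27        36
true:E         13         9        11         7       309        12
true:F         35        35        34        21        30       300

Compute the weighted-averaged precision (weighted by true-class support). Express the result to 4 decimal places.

Per-class precision (TP/(TP+FP)):
  A: TP=201, FP=36+31+41+13+35=156 → 201/357 = 0.56303
  B: TP=325, FP=70+33+24+9+35=171 → 325/496 = 0.65524
  C: TP=542, FP=72+32+47+11+34=196 → 542/738 = 0.73442
  D: TP=293, FP=74+20+37+7+21=159 → 293/452 = 0.64823
  E: TP=309, FP=65+22+34+27+30=178 → 309/487 = 0.63450
  F: TP=300, FP=63+30+32+36+12=173 → 300/473 = 0.63425
Weighted-precision = Σ (supportᵢ/N)·precisionᵢ with N=3003: (545/3003)·0.56303 + (465/3003)·0.65524 + (709/3003)·0.73442 + (468/3003)·0.64823 + (361/3003)·0.63450 + (455/3003)·0.63425 = 0.6504

0.6504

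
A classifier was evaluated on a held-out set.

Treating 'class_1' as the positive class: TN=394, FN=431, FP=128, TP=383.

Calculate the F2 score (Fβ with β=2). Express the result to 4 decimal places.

Fβ = (1+β²)·TP / ((1+β²)·TP + β²·FN + FP), with β²=4
= 5·383 / (5·383 + 4·431 + 128) = 0.5084

0.5084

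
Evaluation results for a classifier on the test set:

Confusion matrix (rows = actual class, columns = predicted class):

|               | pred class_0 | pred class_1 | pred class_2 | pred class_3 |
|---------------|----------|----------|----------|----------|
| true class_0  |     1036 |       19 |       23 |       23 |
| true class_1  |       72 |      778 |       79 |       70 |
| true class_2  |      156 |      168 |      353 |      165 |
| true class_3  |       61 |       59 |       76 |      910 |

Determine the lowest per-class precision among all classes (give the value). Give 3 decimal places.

Per-class precision (TP/(TP+FP)):
  class_0: TP=1036, FP=72+156+61=289 → 1036/1325 = 0.7819
  class_1: TP=778, FP=19+168+59=246 → 778/1024 = 0.7598
  class_2: TP=353, FP=23+79+76=178 → 353/531 = 0.6648
  class_3: TP=910, FP=23+70+165=258 → 910/1168 = 0.7791
Lowest is class 'class_2' with precision = 0.665.

0.665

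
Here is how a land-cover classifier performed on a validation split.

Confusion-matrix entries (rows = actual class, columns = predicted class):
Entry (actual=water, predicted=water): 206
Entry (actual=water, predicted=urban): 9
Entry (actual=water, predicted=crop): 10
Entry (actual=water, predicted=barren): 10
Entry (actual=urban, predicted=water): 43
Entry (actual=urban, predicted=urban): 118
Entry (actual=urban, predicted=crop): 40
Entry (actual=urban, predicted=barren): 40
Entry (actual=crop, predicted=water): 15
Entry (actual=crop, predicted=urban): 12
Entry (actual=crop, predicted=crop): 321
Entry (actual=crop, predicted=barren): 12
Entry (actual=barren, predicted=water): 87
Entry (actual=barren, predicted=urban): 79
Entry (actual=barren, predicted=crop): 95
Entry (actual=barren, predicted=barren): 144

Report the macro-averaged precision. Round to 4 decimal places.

0.6290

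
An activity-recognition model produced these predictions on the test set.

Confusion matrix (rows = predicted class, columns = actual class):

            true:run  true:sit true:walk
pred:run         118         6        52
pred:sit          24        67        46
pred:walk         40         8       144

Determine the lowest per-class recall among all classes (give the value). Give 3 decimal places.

Per-class recall (TP/(TP+FN)):
  run: TP=118, FN=24+40=64 → 118/182 = 0.6484
  sit: TP=67, FN=6+8=14 → 67/81 = 0.8272
  walk: TP=144, FN=52+46=98 → 144/242 = 0.5950
Lowest is class 'walk' with recall = 0.595.

0.595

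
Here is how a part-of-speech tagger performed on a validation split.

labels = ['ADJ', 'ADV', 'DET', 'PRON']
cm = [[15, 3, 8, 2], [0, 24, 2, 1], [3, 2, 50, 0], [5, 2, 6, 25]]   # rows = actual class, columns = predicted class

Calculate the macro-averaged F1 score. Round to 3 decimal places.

0.750

Per-class F1 score (2·TP/(2·TP+FP+FN)):
  ADJ: TP=15, FP=0+3+5=8, FN=3+8+2=13 → 30/51 = 0.5882
  ADV: TP=24, FP=3+2+2=7, FN=0+2+1=3 → 48/58 = 0.8276
  DET: TP=50, FP=8+2+6=16, FN=3+2+0=5 → 100/121 = 0.8264
  PRON: TP=25, FP=2+1+0=3, FN=5+2+6=13 → 50/66 = 0.7576
Macro-F1 score = mean = (0.5882 + 0.8276 + 0.8264 + 0.7576) / 4 = 0.750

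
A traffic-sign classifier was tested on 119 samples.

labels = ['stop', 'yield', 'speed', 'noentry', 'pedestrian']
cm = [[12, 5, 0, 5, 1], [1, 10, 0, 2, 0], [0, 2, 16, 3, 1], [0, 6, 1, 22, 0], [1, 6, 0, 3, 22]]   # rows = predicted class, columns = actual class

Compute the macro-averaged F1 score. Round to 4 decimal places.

0.6837

Per-class F1 score (2·TP/(2·TP+FP+FN)):
  stop: TP=12, FP=5+0+5+1=11, FN=1+0+0+1=2 → 24/37 = 0.64865
  yield: TP=10, FP=1+0+2+0=3, FN=5+2+6+6=19 → 20/42 = 0.47619
  speed: TP=16, FP=0+2+3+1=6, FN=0+0+1+0=1 → 32/39 = 0.82051
  noentry: TP=22, FP=0+6+1+0=7, FN=5+2+3+3=13 → 44/64 = 0.68750
  pedestrian: TP=22, FP=1+6+0+3=10, FN=1+0+1+0=2 → 44/56 = 0.78571
Macro-F1 score = mean = (0.64865 + 0.47619 + 0.82051 + 0.68750 + 0.78571) / 5 = 0.6837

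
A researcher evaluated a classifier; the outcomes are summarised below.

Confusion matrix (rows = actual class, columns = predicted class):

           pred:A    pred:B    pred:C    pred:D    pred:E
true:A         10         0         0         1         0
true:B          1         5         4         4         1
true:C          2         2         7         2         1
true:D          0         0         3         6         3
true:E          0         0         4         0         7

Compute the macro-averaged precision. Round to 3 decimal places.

Per-class precision (TP/(TP+FP)):
  A: TP=10, FP=1+2+0+0=3 → 10/13 = 0.7692
  B: TP=5, FP=0+2+0+0=2 → 5/7 = 0.7143
  C: TP=7, FP=0+4+3+4=11 → 7/18 = 0.3889
  D: TP=6, FP=1+4+2+0=7 → 6/13 = 0.4615
  E: TP=7, FP=0+1+1+3=5 → 7/12 = 0.5833
Macro-precision = mean = (0.7692 + 0.7143 + 0.3889 + 0.4615 + 0.5833) / 5 = 0.583

0.583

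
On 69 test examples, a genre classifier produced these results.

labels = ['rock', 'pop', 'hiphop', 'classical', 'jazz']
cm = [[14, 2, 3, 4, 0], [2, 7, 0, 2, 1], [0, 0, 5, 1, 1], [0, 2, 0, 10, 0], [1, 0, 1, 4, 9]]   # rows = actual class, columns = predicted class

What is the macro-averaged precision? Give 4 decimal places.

Per-class precision (TP/(TP+FP)):
  rock: TP=14, FP=2+0+0+1=3 → 14/17 = 0.82353
  pop: TP=7, FP=2+0+2+0=4 → 7/11 = 0.63636
  hiphop: TP=5, FP=3+0+0+1=4 → 5/9 = 0.55556
  classical: TP=10, FP=4+2+1+4=11 → 10/21 = 0.47619
  jazz: TP=9, FP=0+1+1+0=2 → 9/11 = 0.81818
Macro-precision = mean = (0.82353 + 0.63636 + 0.55556 + 0.47619 + 0.81818) / 5 = 0.6620

0.6620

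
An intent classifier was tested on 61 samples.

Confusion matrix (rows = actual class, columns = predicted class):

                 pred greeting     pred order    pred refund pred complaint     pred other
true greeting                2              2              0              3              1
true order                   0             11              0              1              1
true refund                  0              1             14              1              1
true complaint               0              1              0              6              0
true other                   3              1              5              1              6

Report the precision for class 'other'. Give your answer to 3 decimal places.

Take TP from the diagonal, FP from the rest of the 'other' prediction marginal, FN from the rest of the 'other' actual marginal.
precision = TP/(TP+FP).
other: TP=6, FP=1+1+1+0=3 → 6/9 = 0.6667

0.667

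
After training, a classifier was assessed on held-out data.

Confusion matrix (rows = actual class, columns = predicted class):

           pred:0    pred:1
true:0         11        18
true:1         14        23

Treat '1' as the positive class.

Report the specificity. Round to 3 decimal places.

Specificity = TN/(TN+FP) = 11/(11+18) = 0.379

0.379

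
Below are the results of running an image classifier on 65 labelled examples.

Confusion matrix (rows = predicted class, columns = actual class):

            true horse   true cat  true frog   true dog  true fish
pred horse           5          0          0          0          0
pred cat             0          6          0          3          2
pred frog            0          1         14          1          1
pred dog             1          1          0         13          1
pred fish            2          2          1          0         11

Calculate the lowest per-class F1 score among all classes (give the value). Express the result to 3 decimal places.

0.571

Per-class F1 score (2·TP/(2·TP+FP+FN)):
  horse: TP=5, FP=0+0+0+0=0, FN=0+0+1+2=3 → 10/13 = 0.7692
  cat: TP=6, FP=0+0+3+2=5, FN=0+1+1+2=4 → 12/21 = 0.5714
  frog: TP=14, FP=0+1+1+1=3, FN=0+0+0+1=1 → 28/32 = 0.8750
  dog: TP=13, FP=1+1+0+1=3, FN=0+3+1+0=4 → 26/33 = 0.7879
  fish: TP=11, FP=2+2+1+0=5, FN=0+2+1+1=4 → 22/31 = 0.7097
Lowest is class 'cat' with F1 score = 0.571.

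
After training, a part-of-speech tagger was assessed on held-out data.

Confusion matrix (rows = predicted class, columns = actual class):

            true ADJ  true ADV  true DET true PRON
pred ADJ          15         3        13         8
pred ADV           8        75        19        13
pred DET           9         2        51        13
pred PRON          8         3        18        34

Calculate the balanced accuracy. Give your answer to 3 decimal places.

0.571

Balanced accuracy = mean of per-class recall.
  ADJ: recall = 15/40 = 0.3750
  ADV: recall = 75/83 = 0.9036
  DET: recall = 51/101 = 0.5050
  PRON: recall = 34/68 = 0.5000
Mean = (0.3750 + 0.9036 + 0.5050 + 0.5000) / 4 = 0.571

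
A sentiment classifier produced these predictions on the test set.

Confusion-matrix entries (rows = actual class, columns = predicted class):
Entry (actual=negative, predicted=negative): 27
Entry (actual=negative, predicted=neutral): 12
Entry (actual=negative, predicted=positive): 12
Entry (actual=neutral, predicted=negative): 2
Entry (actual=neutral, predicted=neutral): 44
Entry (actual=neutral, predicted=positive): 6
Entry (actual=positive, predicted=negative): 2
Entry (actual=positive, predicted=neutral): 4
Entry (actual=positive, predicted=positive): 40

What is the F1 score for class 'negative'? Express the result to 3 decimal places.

0.659

Take TP from the diagonal, FP from the rest of the 'negative' prediction marginal, FN from the rest of the 'negative' actual marginal.
F1 score = 2·TP/(2·TP+FP+FN).
negative: TP=27, FP=2+2=4, FN=12+12=24 → 54/82 = 0.6585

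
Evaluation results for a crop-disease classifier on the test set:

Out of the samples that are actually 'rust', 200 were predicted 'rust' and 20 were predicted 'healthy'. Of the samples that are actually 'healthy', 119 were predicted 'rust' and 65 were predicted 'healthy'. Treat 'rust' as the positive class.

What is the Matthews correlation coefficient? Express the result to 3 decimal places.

0.321

MCC = (TP·TN − FP·FN) / √((TP+FP)(TP+FN)(TN+FP)(TN+FN))
Numerator = 200·65 − 119·20 = 10620
Denominator = √(319·220·184·85) = √1097615200 = 33130.2762
MCC = 10620 / 33130.2762 = 0.321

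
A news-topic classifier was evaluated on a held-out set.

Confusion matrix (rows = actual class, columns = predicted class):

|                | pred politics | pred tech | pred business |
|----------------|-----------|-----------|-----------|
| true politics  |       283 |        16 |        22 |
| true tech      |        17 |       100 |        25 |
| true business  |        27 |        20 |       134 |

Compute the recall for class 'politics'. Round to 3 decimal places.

0.882

Treat 'politics' as positive and all other classes as negative.
recall = TP/(TP+FN).
politics: TP=283, FN=16+22=38 → 283/321 = 0.8816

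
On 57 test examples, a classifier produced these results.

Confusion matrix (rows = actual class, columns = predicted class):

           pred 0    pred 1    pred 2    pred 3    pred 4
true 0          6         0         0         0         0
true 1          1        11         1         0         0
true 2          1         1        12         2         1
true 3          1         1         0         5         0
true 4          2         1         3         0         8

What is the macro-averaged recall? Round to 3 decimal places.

0.768

Per-class recall (TP/(TP+FN)):
  0: TP=6, FN=0+0+0+0=0 → 6/6 = 1.0000
  1: TP=11, FN=1+1+0+0=2 → 11/13 = 0.8462
  2: TP=12, FN=1+1+2+1=5 → 12/17 = 0.7059
  3: TP=5, FN=1+1+0+0=2 → 5/7 = 0.7143
  4: TP=8, FN=2+1+3+0=6 → 8/14 = 0.5714
Macro-recall = mean = (1.0000 + 0.8462 + 0.7059 + 0.7143 + 0.5714) / 5 = 0.768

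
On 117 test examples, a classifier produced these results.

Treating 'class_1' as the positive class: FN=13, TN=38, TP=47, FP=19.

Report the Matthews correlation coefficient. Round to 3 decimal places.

0.454

MCC = (TP·TN − FP·FN) / √((TP+FP)(TP+FN)(TN+FP)(TN+FN))
Numerator = 47·38 − 19·13 = 1539
Denominator = √(66·60·57·51) = √11511720 = 3392.8926
MCC = 1539 / 3392.8926 = 0.454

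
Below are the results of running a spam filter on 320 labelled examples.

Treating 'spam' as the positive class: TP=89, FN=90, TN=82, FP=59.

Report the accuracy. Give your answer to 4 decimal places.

0.5344

Accuracy = (TP+TN)/N = (89+82)/320 = 0.5344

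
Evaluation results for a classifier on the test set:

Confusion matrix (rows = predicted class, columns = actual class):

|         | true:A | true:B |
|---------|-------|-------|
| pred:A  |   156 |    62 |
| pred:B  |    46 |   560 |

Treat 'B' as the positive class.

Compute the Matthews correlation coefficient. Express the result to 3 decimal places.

0.656

MCC = (TP·TN − FP·FN) / √((TP+FP)(TP+FN)(TN+FP)(TN+FN))
Numerator = 560·156 − 46·62 = 84508
Denominator = √(606·622·202·218) = √16598577552 = 128835.4670
MCC = 84508 / 128835.4670 = 0.656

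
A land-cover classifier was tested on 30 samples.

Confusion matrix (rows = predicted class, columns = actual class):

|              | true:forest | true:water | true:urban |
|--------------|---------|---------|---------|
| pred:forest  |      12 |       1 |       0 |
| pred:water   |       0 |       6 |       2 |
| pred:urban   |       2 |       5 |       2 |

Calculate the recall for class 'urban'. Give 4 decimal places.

0.5000

Treat 'urban' as positive and all other classes as negative.
recall = TP/(TP+FN).
urban: TP=2, FN=0+2=2 → 2/4 = 0.50000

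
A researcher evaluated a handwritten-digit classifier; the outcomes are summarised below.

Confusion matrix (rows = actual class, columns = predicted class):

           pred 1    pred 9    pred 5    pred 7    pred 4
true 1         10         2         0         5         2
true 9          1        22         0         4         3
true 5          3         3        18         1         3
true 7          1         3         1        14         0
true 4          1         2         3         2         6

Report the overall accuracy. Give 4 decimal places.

0.6364

Accuracy = trace / total = (10+22+18+14+6=70) / 110 = 70/110 = 0.6364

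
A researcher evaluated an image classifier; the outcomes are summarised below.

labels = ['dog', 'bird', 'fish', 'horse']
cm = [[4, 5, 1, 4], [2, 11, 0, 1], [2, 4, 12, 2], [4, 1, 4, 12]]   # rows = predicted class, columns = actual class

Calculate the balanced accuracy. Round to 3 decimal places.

0.549

Balanced accuracy = mean of per-class recall.
  dog: recall = 4/12 = 0.3333
  bird: recall = 11/21 = 0.5238
  fish: recall = 12/17 = 0.7059
  horse: recall = 12/19 = 0.6316
Mean = (0.3333 + 0.5238 + 0.7059 + 0.6316) / 4 = 0.549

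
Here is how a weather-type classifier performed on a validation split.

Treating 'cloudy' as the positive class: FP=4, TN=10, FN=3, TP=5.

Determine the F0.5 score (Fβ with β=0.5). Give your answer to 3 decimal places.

0.568

Fβ = (1+β²)·TP / ((1+β²)·TP + β²·FN + FP), with β²=1/4
= 1.25·5 / (1.25·5 + 0.25·3 + 4) = 0.568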